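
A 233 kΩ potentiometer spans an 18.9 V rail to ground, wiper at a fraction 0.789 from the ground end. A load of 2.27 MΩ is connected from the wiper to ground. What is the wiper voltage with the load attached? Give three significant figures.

V ≈ 14.7 V

The wiper splits the pot into (1−α)R = 49.16 kΩ above and αR = 183.8 kΩ below.
Lower section ‖ load = 170.1 kΩ.
V_wiper = 18.9 × 170.1/(49.16 + 170.1) = 14.7 V.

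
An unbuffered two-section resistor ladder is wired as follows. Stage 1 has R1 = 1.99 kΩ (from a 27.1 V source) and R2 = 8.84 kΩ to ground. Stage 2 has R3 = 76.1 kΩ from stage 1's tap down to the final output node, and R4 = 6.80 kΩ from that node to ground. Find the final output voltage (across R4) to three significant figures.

Stage 2 presents R3+R4 = 82.90 kΩ as a load on stage 1's tap.
Stage 1's lower leg becomes R2‖(R3+R4) = 7.988 kΩ, so V_mid = 27.1 × 7.988/9.978 = 21.70 V.
Stage 2 is itself unloaded: V_out = V_mid × R4/(R3+R4) = 21.70 × 6.80/82.90 = 1.78 V.

V_out ≈ 1.78 V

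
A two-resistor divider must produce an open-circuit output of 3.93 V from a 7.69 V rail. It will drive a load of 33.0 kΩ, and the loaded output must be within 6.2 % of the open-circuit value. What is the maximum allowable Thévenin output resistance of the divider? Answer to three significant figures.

Loading drop = R_th/(R_th + R_L) ≤ 0.0620, so R_th ≤ R_L · ε/(1−ε) = 33.0 kΩ × 0.0620/0.9380 = 2.18 kΩ.

R_th ≤ 2.18 kΩ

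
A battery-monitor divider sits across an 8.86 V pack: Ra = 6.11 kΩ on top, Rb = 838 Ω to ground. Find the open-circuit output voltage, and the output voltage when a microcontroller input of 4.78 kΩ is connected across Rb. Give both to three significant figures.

Unloaded: 1.07 V; loaded: 0.926 V

Open-circuit: V = 8.86 × 838/(6110 + 838) = 1.07 V.
With the load, Rb becomes Rb‖R_L = 713.0 Ω, so V = 8.86 × 713.0/6823 = 0.926 V.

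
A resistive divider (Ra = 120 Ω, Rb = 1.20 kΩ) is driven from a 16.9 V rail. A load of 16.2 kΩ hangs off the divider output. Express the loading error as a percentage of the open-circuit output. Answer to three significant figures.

The divider's output (Thévenin) resistance is Ra‖Rb = 109.1 Ω.
Fractional drop under load = R_th/(R_th + R_L) = 109.1 / (109.1 + 16200) = 0.006689.
So the output falls by 0.669 %.

0.669 %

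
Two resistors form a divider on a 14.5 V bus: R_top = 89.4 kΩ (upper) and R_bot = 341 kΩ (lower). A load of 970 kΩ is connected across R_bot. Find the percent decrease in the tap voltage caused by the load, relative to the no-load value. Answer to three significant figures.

The divider's output (Thévenin) resistance is R_top‖R_bot = 70.83 kΩ.
Fractional drop under load = R_th/(R_th + R_L) = 70.83 / (70.83 + 970) = 0.06805.
So the output falls by 6.81 %.

6.81 %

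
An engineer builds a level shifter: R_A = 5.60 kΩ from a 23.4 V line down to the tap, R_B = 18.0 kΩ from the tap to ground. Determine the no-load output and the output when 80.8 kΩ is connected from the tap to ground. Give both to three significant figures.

Open-circuit: V = 23.4 × 18.0/(5.60 + 18.0) = 17.8 V.
With the load, R_B becomes R_B‖R_L = 14.72 kΩ, so V = 23.4 × 14.72/20.32 = 17.0 V.

Unloaded: 17.8 V; loaded: 17.0 V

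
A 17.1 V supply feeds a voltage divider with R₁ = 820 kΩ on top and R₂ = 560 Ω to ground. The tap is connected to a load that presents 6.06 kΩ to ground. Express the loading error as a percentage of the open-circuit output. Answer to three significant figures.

8.45 %

The divider's output (Thévenin) resistance is R₁‖R₂ = 559.6 Ω.
Fractional drop under load = R_th/(R_th + R_L) = 559.6 / (559.6 + 6060) = 0.08454.
So the output falls by 8.45 %.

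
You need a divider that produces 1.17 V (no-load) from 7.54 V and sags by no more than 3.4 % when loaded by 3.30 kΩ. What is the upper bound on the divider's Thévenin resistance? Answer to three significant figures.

R_th ≤ 116 Ω

Loading drop = R_th/(R_th + R_L) ≤ 0.0340, so R_th ≤ R_L · ε/(1−ε) = 3.30 kΩ × 0.0340/0.9660 = 116 Ω.
(Any R1, R2 with R2/(R1+R2) = 0.155 and R1‖R2 ≤ 116 Ω will meet the spec.)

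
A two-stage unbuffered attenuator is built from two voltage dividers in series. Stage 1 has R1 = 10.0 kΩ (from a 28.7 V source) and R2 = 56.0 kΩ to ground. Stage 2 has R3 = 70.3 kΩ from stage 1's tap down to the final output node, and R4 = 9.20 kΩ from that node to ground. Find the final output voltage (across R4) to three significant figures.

V_out ≈ 2.55 V

Stage 2 presents R3+R4 = 79.50 kΩ as a load on stage 1's tap.
Stage 1's lower leg becomes R2‖(R3+R4) = 32.86 kΩ, so V_mid = 28.7 × 32.86/42.86 = 22.00 V.
Stage 2 is itself unloaded: V_out = V_mid × R4/(R3+R4) = 22.00 × 9.20/79.50 = 2.55 V.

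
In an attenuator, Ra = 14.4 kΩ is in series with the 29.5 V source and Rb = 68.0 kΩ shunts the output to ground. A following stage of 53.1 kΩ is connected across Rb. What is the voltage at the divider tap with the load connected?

The load sits in parallel with Rb: Rb‖R_L = (68.0 × 53.1) / (68.0 + 53.1) = 29.82 kΩ.
V_out = 29.5 × 29.82 / (14.4 + 29.82) = 29.5 × 29.82/44.22 = 19.9 V.
(Unloaded it would have been 24.3 V.)

V_out ≈ 19.9 V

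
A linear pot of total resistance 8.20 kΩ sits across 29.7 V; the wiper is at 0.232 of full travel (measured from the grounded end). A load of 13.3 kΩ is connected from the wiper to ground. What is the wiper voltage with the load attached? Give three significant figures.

The wiper splits the pot into (1−α)R = 6.298 kΩ above and αR = 1.902 kΩ below.
Lower section ‖ load = 1.664 kΩ.
V_wiper = 29.7 × 1.664/(6.298 + 1.664) = 6.21 V.

V ≈ 6.21 V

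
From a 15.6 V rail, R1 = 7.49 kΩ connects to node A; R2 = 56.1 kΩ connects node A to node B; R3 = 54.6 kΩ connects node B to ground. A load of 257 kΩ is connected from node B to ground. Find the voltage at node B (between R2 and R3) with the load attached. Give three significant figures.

At node B, R3 is in parallel with the load: R3‖R_L = 45.03 kΩ.
Below node A the resistance is R2 + (R3‖R_L) = 101.1 kΩ, so V_A = 15.6 × 101.1/108.6 = 14.52 V.
Then V_B = V_A × (R3‖R_L)/(R2 + R3‖R_L) = 14.52 × 45.03/101.1 = 6.47 V.

V ≈ 6.47 V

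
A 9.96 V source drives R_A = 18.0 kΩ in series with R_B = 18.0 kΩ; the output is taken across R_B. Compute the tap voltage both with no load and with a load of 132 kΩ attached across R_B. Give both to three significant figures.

Unloaded: 4.98 V; loaded: 4.66 V

Open-circuit: V = 9.96 × 18.0/(18.0 + 18.0) = 4.98 V.
With the load, R_B becomes R_B‖R_L = 15.84 kΩ, so V = 9.96 × 15.84/33.84 = 4.66 V.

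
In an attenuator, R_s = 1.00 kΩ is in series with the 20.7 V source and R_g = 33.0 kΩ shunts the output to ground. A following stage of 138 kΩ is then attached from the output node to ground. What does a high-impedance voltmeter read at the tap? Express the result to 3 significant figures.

V_out ≈ 20.0 V

The load sits in parallel with R_g: R_g‖R_L = (33.0 × 138) / (33.0 + 138) = 26.63 kΩ.
V_out = 20.7 × 26.63 / (1.00 + 26.63) = 20.7 × 26.63/27.63 = 20.0 V.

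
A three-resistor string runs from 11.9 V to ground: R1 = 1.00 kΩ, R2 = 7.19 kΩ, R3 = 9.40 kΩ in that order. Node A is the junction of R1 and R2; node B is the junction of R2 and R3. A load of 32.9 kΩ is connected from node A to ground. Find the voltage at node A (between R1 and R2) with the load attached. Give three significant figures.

V ≈ 10.9 V

Below node A the series string R2+R3 = 16.59 kΩ sits in parallel with the 32.9 kΩ load: 11.03 kΩ.
V_A = 11.9 × 11.03/(1.00 + 11.03) = 10.9 V.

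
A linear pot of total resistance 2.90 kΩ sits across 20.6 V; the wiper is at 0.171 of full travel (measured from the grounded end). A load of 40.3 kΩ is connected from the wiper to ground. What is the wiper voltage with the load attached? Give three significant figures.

The wiper splits the pot into (1−α)R = 2404 Ω above and αR = 495.9 Ω below.
Lower section ‖ load = 489.9 Ω.
V_wiper = 20.6 × 489.9/(2404 + 489.9) = 3.49 V.

V ≈ 3.49 V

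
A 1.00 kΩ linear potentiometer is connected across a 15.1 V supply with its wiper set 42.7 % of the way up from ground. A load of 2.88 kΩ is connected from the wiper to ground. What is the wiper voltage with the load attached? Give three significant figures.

V ≈ 5.94 V

The wiper splits the pot into (1−α)R = 573.0 Ω above and αR = 427.0 Ω below.
Lower section ‖ load = 371.9 Ω.
V_wiper = 15.1 × 371.9/(573.0 + 371.9) = 5.94 V.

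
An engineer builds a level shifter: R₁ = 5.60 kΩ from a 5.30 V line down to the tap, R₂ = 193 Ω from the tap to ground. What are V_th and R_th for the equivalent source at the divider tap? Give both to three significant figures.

V_th is the open-circuit tap voltage: 5.30 × 193/(5600 + 193) = 0.177 V.
With the supply zeroed, R₁ and R₂ appear in parallel from the tap: R_th = R₁‖R₂ = (5600 × 193)/5793 = 187 Ω.

V_th = 0.177 V, R_th = 187 Ω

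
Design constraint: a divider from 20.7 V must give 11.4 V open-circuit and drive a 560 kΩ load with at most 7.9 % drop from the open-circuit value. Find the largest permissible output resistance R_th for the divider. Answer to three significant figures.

R_th ≤ 48.0 kΩ

Loading drop = R_th/(R_th + R_L) ≤ 0.0790, so R_th ≤ R_L · ε/(1−ε) = 560 kΩ × 0.0790/0.9210 = 48.0 kΩ.
(Any R1, R2 with R2/(R1+R2) = 0.551 and R1‖R2 ≤ 48.0 kΩ will meet the spec.)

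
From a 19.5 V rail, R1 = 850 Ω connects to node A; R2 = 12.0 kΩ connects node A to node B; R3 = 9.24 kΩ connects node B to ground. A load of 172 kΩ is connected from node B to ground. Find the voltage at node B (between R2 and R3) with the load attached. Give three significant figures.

V ≈ 7.91 V

At node B, R3 is in parallel with the load: R3‖R_L = 8769 Ω.
Below node A the resistance is R2 + (R3‖R_L) = 20770 Ω, so V_A = 19.5 × 20770/21620 = 18.73 V.
Then V_B = V_A × (R3‖R_L)/(R2 + R3‖R_L) = 18.73 × 8769/20770 = 7.91 V.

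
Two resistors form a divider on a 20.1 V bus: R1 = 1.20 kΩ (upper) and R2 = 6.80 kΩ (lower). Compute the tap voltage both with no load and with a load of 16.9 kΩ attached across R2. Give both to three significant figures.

Open-circuit: V = 20.1 × 6.80/(1.20 + 6.80) = 17.1 V.
With the load, R2 becomes R2‖R_L = 4.849 kΩ, so V = 20.1 × 4.849/6.049 = 16.1 V.

Unloaded: 17.1 V; loaded: 16.1 V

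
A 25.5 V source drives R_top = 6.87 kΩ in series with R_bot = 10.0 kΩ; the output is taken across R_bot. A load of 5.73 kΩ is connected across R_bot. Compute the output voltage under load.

V_out ≈ 8.84 V

The load sits in parallel with R_bot: R_bot‖R_L = (10.0 × 5.73) / (10.0 + 5.73) = 3.643 kΩ.
V_out = 25.5 × 3.643 / (6.87 + 3.643) = 25.5 × 3.643/10.51 = 8.84 V.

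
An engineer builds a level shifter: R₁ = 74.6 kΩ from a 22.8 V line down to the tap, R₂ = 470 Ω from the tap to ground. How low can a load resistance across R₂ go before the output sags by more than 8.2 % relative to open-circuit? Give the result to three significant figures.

R_L(min) ≈ 5.23 kΩ

Output resistance R_th = R₁‖R₂ = (74600 × 470)/75070 = 467.1 Ω.
The fractional drop is R_th/(R_th + R_L); requiring this ≤ 0.0820 gives R_L ≥ R_th(1/0.0820 − 1) = 467.1 × 11.20 = 5.23 kΩ.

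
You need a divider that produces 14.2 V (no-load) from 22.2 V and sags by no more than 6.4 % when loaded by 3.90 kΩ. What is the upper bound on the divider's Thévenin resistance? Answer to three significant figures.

Loading drop = R_th/(R_th + R_L) ≤ 0.0640, so R_th ≤ R_L · ε/(1−ε) = 3.90 kΩ × 0.0640/0.9360 = 267 Ω.

R_th ≤ 267 Ω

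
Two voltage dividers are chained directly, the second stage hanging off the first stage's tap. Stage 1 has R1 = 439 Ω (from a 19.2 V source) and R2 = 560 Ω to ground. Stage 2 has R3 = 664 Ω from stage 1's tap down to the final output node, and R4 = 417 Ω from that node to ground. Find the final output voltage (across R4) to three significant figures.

V_out ≈ 3.38 V

Stage 2 presents R3+R4 = 1081 Ω as a load on stage 1's tap.
Stage 1's lower leg becomes R2‖(R3+R4) = 368.9 Ω, so V_mid = 19.2 × 368.9/807.9 = 8.767 V.
Stage 2 is itself unloaded: V_out = V_mid × R4/(R3+R4) = 8.767 × 417/1081 = 3.38 V.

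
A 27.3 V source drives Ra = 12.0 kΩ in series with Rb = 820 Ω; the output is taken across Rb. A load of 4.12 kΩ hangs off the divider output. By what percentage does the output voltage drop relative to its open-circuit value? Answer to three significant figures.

The divider's output (Thévenin) resistance is Ra‖Rb = 767.6 Ω.
Fractional drop under load = R_th/(R_th + R_L) = 767.6 / (767.6 + 4120) = 0.1570.
So the output falls by 15.7 %.

15.7 %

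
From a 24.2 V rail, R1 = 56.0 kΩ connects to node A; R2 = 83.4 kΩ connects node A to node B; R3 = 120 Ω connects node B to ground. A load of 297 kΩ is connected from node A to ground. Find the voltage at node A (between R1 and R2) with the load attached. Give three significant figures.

Below node A the series string R2+R3 = 83520 Ω sits in parallel with the 297000 Ω load: 65190 Ω.
V_A = 24.2 × 65190/(56000 + 65190) = 13.0 V.

V ≈ 13.0 V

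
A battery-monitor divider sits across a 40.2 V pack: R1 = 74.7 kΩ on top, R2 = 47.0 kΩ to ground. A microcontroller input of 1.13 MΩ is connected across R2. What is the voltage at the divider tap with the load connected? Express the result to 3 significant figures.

V_out ≈ 15.1 V

The load sits in parallel with R2: R2‖R_L = (47.0 × 1130) / (47.0 + 1130) = 45.12 kΩ.
V_out = 40.2 × 45.12 / (74.7 + 45.12) = 40.2 × 45.12/119.8 = 15.1 V.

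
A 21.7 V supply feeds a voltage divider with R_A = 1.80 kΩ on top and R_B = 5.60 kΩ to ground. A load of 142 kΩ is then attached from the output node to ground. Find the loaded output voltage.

V_out ≈ 16.3 V

The load sits in parallel with R_B: R_B‖R_L = (5.60 × 142) / (5.60 + 142) = 5.388 kΩ.
V_out = 21.7 × 5.388 / (1.80 + 5.388) = 21.7 × 5.388/7.188 = 16.3 V.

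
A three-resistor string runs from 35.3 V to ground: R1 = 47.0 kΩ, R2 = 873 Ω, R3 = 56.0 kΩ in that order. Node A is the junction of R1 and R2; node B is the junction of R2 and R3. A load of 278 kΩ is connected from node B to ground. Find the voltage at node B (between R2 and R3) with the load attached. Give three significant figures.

V ≈ 17.4 V

At node B, R3 is in parallel with the load: R3‖R_L = 46610 Ω.
Below node A the resistance is R2 + (R3‖R_L) = 47480 Ω, so V_A = 35.3 × 47480/94480 = 17.74 V.
Then V_B = V_A × (R3‖R_L)/(R2 + R3‖R_L) = 17.74 × 46610/47480 = 17.4 V.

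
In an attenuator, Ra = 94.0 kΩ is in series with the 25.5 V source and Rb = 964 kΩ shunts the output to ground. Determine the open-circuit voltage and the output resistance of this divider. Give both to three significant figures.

V_th = 23.2 V, R_th = 85.6 kΩ

V_th is the open-circuit tap voltage: 25.5 × 964/(94.0 + 964) = 23.2 V.
With the supply zeroed, Ra and Rb appear in parallel from the tap: R_th = Ra‖Rb = (94.0 × 964)/1058 = 85.6 kΩ.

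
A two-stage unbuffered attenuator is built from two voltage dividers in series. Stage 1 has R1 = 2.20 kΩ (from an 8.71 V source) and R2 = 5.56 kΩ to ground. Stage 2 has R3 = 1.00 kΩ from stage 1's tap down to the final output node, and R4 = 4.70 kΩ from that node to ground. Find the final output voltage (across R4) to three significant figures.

Stage 2 presents R3+R4 = 5.700 kΩ as a load on stage 1's tap.
Stage 1's lower leg becomes R2‖(R3+R4) = 2.815 kΩ, so V_mid = 8.71 × 2.815/5.015 = 4.889 V.
Stage 2 is itself unloaded: V_out = V_mid × R4/(R3+R4) = 4.889 × 4.70/5.700 = 4.03 V.

V_out ≈ 4.03 V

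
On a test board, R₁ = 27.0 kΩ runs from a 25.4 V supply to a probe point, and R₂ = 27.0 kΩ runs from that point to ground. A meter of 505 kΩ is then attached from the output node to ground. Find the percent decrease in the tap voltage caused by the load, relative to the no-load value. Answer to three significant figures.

2.60 %

The divider's output (Thévenin) resistance is R₁‖R₂ = 13.50 kΩ.
Fractional drop under load = R_th/(R_th + R_L) = 13.50 / (13.50 + 505) = 0.02604.
So the output falls by 2.60 %.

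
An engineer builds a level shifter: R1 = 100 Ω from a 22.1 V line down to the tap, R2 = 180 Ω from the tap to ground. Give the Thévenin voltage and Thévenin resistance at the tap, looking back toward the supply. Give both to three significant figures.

V_th is the open-circuit tap voltage: 22.1 × 180/(100 + 180) = 14.2 V.
With the supply zeroed, R1 and R2 appear in parallel from the tap: R_th = R1‖R2 = (100 × 180)/280.0 = 64.3 Ω.

V_th = 14.2 V, R_th = 64.3 Ω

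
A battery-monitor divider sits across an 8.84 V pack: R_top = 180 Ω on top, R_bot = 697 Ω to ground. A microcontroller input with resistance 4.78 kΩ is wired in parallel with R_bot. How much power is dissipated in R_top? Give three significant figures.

Total resistance from the source is R_top + (R_bot‖R_L) = 788.3 Ω, so I = 8.84/788.3 Ω = 11.21 mA.
P = I²·R_top = (11.21 mA)² × 180 Ω = 22.6 mW.

P ≈ 22.6 mW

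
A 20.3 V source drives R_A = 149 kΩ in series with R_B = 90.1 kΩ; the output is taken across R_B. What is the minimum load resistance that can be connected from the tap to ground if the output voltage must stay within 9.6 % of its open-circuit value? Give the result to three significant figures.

Output resistance R_th = R_A‖R_B = (149 × 90.1)/239.1 = 56.15 kΩ.
The fractional drop is R_th/(R_th + R_L); requiring this ≤ 0.0960 gives R_L ≥ R_th(1/0.0960 − 1) = 56.15 × 9.417 = 529 kΩ.

R_L(min) ≈ 529 kΩ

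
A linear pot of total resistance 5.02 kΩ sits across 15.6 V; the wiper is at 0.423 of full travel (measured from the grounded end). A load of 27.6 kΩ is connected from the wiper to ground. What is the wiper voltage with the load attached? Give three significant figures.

V ≈ 6.32 V

The wiper splits the pot into (1−α)R = 2.897 kΩ above and αR = 2.123 kΩ below.
Lower section ‖ load = 1.972 kΩ.
V_wiper = 15.6 × 1.972/(2.897 + 1.972) = 6.32 V.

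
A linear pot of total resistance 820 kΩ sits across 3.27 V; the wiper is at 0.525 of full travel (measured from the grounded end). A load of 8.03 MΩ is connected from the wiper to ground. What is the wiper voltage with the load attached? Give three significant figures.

V ≈ 1.67 V

The wiper splits the pot into (1−α)R = 389.5 kΩ above and αR = 430.5 kΩ below.
Lower section ‖ load = 408.6 kΩ.
V_wiper = 3.27 × 408.6/(389.5 + 408.6) = 1.67 V.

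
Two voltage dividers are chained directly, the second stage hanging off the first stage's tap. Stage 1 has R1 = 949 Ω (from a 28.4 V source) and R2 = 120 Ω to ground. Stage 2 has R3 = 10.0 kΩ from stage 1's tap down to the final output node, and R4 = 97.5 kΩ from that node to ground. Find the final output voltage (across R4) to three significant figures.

V_out ≈ 2.89 V

Stage 2 presents R3+R4 = 107500 Ω as a load on stage 1's tap.
Stage 1's lower leg becomes R2‖(R3+R4) = 119.9 Ω, so V_mid = 28.4 × 119.9/1069 = 3.185 V.
Stage 2 is itself unloaded: V_out = V_mid × R4/(R3+R4) = 3.185 × 97500/107500 = 2.89 V.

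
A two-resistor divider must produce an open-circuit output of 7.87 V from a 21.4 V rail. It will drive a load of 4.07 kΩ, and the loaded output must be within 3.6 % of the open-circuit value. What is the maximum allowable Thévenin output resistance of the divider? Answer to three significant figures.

Loading drop = R_th/(R_th + R_L) ≤ 0.0360, so R_th ≤ R_L · ε/(1−ε) = 4.07 kΩ × 0.0360/0.9640 = 152 Ω.

R_th ≤ 152 Ω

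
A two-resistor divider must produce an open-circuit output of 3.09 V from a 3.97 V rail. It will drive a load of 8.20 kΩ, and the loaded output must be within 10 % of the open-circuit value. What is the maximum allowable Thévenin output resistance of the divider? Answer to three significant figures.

R_th ≤ 911 Ω

Loading drop = R_th/(R_th + R_L) ≤ 0.100, so R_th ≤ R_L · ε/(1−ε) = 8.20 kΩ × 0.100/0.9000 = 911 Ω.
(Any R1, R2 with R2/(R1+R2) = 0.778 and R1‖R2 ≤ 911 Ω will meet the spec.)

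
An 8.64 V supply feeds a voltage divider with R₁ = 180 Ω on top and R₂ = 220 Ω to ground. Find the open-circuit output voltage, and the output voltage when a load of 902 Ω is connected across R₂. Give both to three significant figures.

Open-circuit: V = 8.64 × 220/(180 + 220) = 4.75 V.
With the load, R₂ becomes R₂‖R_L = 176.9 Ω, so V = 8.64 × 176.9/356.9 = 4.28 V.

Unloaded: 4.75 V; loaded: 4.28 V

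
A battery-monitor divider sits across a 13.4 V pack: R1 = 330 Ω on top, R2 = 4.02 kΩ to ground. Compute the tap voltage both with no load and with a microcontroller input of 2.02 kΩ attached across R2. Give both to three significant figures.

Unloaded: 12.4 V; loaded: 10.8 V

Open-circuit: V = 13.4 × 4020/(330 + 4020) = 12.4 V.
With the load, R2 becomes R2‖R_L = 1344 Ω, so V = 13.4 × 1344/1674 = 10.8 V.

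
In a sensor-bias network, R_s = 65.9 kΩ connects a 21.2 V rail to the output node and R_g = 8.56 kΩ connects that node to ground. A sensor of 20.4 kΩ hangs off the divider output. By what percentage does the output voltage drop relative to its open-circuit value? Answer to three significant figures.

Unloaded V = 21.2 × 8.56/74.46 = 2.437 V.
Loaded: R_g‖R_L = 6.030 kΩ, giving V = 21.2 × 6.030/71.93 = 1.777 V.
Drop = (2.437 − 1.777) / 2.437 = 27.1 %.

27.1 %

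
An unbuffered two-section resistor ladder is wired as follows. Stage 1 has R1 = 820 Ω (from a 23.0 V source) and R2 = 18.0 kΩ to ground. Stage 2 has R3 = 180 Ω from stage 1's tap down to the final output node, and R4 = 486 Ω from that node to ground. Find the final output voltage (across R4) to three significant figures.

V_out ≈ 7.37 V

Stage 2 presents R3+R4 = 666.0 Ω as a load on stage 1's tap.
Stage 1's lower leg becomes R2‖(R3+R4) = 642.2 Ω, so V_mid = 23.0 × 642.2/1462 = 10.10 V.
Stage 2 is itself unloaded: V_out = V_mid × R4/(R3+R4) = 10.10 × 486/666.0 = 7.37 V.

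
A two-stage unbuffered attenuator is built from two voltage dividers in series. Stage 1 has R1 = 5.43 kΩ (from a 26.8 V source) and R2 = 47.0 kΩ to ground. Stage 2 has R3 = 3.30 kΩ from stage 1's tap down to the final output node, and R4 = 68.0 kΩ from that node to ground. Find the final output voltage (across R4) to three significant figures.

Stage 2 presents R3+R4 = 71.30 kΩ as a load on stage 1's tap.
Stage 1's lower leg becomes R2‖(R3+R4) = 28.33 kΩ, so V_mid = 26.8 × 28.33/33.76 = 22.49 V.
Stage 2 is itself unloaded: V_out = V_mid × R4/(R3+R4) = 22.49 × 68.0/71.30 = 21.4 V.

V_out ≈ 21.4 V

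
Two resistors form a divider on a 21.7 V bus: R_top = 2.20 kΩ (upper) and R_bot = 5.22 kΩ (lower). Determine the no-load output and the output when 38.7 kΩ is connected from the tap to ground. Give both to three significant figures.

Unloaded: 15.3 V; loaded: 14.7 V

Open-circuit: V = 21.7 × 5.22/(2.20 + 5.22) = 15.3 V.
With the load, R_bot becomes R_bot‖R_L = 4.600 kΩ, so V = 21.7 × 4.600/6.800 = 14.7 V.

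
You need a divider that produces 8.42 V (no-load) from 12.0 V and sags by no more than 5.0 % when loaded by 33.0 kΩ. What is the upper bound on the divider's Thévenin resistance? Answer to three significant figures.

Loading drop = R_th/(R_th + R_L) ≤ 0.0500, so R_th ≤ R_L · ε/(1−ε) = 33.0 kΩ × 0.0500/0.9500 = 1.74 kΩ.
(Any R1, R2 with R2/(R1+R2) = 0.702 and R1‖R2 ≤ 1.74 kΩ will meet the spec.)

R_th ≤ 1.74 kΩ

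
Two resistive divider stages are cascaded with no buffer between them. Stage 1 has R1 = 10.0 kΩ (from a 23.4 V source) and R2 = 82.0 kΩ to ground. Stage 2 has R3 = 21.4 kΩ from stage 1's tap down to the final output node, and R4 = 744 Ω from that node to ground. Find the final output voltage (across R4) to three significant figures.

Stage 2 presents R3+R4 = 22140 Ω as a load on stage 1's tap.
Stage 1's lower leg becomes R2‖(R3+R4) = 17440 Ω, so V_mid = 23.4 × 17440/27440 = 14.87 V.
Stage 2 is itself unloaded: V_out = V_mid × R4/(R3+R4) = 14.87 × 744/22140 = 0.500 V.

V_out ≈ 0.500 V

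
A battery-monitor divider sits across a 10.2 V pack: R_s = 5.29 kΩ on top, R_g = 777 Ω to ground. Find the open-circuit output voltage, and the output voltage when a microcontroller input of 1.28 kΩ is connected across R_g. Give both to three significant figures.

Open-circuit: V = 10.2 × 777/(5290 + 777) = 1.31 V.
With the load, R_g becomes R_g‖R_L = 483.5 Ω, so V = 10.2 × 483.5/5774 = 0.854 V.

Unloaded: 1.31 V; loaded: 0.854 V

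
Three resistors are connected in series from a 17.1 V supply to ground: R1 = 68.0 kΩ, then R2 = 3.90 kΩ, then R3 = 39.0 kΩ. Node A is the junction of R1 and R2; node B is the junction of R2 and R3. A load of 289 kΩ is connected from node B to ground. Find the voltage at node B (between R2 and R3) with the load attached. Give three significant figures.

V ≈ 5.53 V

At node B, R3 is in parallel with the load: R3‖R_L = 34.36 kΩ.
Below node A the resistance is R2 + (R3‖R_L) = 38.26 kΩ, so V_A = 17.1 × 38.26/106.3 = 6.157 V.
Then V_B = V_A × (R3‖R_L)/(R2 + R3‖R_L) = 6.157 × 34.36/38.26 = 5.53 V.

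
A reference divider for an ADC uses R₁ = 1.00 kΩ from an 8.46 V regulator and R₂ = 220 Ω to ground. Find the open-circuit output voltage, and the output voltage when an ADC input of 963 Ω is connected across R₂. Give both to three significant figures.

Open-circuit: V = 8.46 × 220/(1000 + 220) = 1.53 V.
With the load, R₂ becomes R₂‖R_L = 179.1 Ω, so V = 8.46 × 179.1/1179 = 1.28 V.

Unloaded: 1.53 V; loaded: 1.28 V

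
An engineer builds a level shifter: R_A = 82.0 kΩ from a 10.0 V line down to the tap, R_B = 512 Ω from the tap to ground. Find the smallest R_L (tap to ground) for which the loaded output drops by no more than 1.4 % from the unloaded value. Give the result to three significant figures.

Output resistance R_th = R_A‖R_B = (82000 × 512)/82510 = 508.8 Ω.
The fractional drop is R_th/(R_th + R_L); requiring this ≤ 0.0140 gives R_L ≥ R_th(1/0.0140 − 1) = 508.8 × 70.43 = 35.8 kΩ.

R_L(min) ≈ 35.8 kΩ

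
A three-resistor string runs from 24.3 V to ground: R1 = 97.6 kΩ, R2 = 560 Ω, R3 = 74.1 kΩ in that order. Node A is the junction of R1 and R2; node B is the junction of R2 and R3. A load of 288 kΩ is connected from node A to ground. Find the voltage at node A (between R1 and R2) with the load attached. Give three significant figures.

V ≈ 9.18 V

Below node A the series string R2+R3 = 74660 Ω sits in parallel with the 288000 Ω load: 59290 Ω.
V_A = 24.3 × 59290/(97600 + 59290) = 9.18 V.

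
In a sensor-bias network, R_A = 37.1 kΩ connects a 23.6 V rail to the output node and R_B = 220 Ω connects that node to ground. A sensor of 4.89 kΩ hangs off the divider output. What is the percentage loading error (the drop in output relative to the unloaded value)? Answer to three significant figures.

4.28 %

The divider's output (Thévenin) resistance is R_A‖R_B = 218.7 Ω.
Fractional drop under load = R_th/(R_th + R_L) = 218.7 / (218.7 + 4890) = 0.04281.
So the output falls by 4.28 %.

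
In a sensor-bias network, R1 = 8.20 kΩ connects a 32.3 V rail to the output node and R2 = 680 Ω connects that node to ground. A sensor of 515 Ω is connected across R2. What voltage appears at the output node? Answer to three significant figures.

V_out ≈ 1.11 V

The load sits in parallel with R2: R2‖R_L = (680 × 515) / (680 + 515) = 293.1 Ω.
V_out = 32.3 × 293.1 / (8200 + 293.1) = 32.3 × 293.1/8493 = 1.11 V.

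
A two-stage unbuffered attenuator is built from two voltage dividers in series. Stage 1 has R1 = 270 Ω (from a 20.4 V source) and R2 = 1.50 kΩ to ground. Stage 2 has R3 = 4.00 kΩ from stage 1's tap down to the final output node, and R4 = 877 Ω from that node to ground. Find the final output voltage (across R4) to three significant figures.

Stage 2 presents R3+R4 = 4877 Ω as a load on stage 1's tap.
Stage 1's lower leg becomes R2‖(R3+R4) = 1147 Ω, so V_mid = 20.4 × 1147/1417 = 16.51 V.
Stage 2 is itself unloaded: V_out = V_mid × R4/(R3+R4) = 16.51 × 877/4877 = 2.97 V.

V_out ≈ 2.97 V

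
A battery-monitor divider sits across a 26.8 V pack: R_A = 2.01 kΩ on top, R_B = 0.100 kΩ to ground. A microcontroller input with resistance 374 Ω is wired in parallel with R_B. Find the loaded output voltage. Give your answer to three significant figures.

The load sits in parallel with R_B: R_B‖R_L = (100 × 374) / (100 + 374) = 78.90 Ω.
V_out = 26.8 × 78.90 / (2010 + 78.90) = 26.8 × 78.90/2089 = 1.01 V.

V_out ≈ 1.01 V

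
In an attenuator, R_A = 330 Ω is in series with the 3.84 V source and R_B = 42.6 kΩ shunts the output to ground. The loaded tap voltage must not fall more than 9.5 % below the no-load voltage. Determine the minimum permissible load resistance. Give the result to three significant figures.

R_L(min) ≈ 3.12 kΩ

Output resistance R_th = R_A‖R_B = (330 × 42600)/42930 = 327.5 Ω.
The fractional drop is R_th/(R_th + R_L); requiring this ≤ 0.0950 gives R_L ≥ R_th(1/0.0950 − 1) = 327.5 × 9.526 = 3.12 kΩ.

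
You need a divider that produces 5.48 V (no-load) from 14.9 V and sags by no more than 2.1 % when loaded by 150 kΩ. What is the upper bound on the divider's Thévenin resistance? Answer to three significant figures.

Loading drop = R_th/(R_th + R_L) ≤ 0.0210, so R_th ≤ R_L · ε/(1−ε) = 150 kΩ × 0.0210/0.9790 = 3.22 kΩ.
(Any R1, R2 with R2/(R1+R2) = 0.368 and R1‖R2 ≤ 3.22 kΩ will meet the spec.)

R_th ≤ 3.22 kΩ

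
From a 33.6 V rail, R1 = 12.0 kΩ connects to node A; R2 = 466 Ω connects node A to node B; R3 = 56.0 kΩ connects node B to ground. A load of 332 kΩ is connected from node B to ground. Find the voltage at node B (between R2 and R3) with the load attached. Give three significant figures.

V ≈ 26.7 V

At node B, R3 is in parallel with the load: R3‖R_L = 47920 Ω.
Below node A the resistance is R2 + (R3‖R_L) = 48380 Ω, so V_A = 33.6 × 48380/60380 = 26.92 V.
Then V_B = V_A × (R3‖R_L)/(R2 + R3‖R_L) = 26.92 × 47920/48380 = 26.7 V.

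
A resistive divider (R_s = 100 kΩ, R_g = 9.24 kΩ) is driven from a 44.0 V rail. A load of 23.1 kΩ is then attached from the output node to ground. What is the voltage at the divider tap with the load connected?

The load sits in parallel with R_g: R_g‖R_L = (9.24 × 23.1) / (9.24 + 23.1) = 6.600 kΩ.
V_out = 44.0 × 6.600 / (100 + 6.600) = 44.0 × 6.600/106.6 = 2.72 V.

V_out ≈ 2.72 V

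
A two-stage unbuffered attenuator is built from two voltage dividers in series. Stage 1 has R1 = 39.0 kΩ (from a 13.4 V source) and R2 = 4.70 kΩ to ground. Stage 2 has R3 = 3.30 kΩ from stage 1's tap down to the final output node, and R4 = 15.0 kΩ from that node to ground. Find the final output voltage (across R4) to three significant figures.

Stage 2 presents R3+R4 = 18.30 kΩ as a load on stage 1's tap.
Stage 1's lower leg becomes R2‖(R3+R4) = 3.740 kΩ, so V_mid = 13.4 × 3.740/42.74 = 1.172 V.
Stage 2 is itself unloaded: V_out = V_mid × R4/(R3+R4) = 1.172 × 15.0/18.30 = 0.961 V.

V_out ≈ 0.961 V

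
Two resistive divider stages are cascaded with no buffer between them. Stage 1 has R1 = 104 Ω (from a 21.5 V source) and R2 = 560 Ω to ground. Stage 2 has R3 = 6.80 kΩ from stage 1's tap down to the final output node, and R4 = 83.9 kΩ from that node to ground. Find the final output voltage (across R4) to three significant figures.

V_out ≈ 16.8 V

Stage 2 presents R3+R4 = 90700 Ω as a load on stage 1's tap.
Stage 1's lower leg becomes R2‖(R3+R4) = 556.6 Ω, so V_mid = 21.5 × 556.6/660.6 = 18.12 V.
Stage 2 is itself unloaded: V_out = V_mid × R4/(R3+R4) = 18.12 × 83900/90700 = 16.8 V.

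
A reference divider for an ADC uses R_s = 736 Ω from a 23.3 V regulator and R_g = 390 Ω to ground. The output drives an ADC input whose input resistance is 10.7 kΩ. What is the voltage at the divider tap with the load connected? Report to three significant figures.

The load sits in parallel with R_g: R_g‖R_L = (390 × 10700) / (390 + 10700) = 376.3 Ω.
V_out = 23.3 × 376.3 / (736 + 376.3) = 23.3 × 376.3/1112 = 7.88 V.

V_out ≈ 7.88 V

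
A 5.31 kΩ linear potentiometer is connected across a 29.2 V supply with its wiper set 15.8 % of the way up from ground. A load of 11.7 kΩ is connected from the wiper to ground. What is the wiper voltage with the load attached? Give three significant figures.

The wiper splits the pot into (1−α)R = 4471 Ω above and αR = 839.0 Ω below.
Lower section ‖ load = 782.8 Ω.
V_wiper = 29.2 × 782.8/(4471 + 782.8) = 4.35 V.

V ≈ 4.35 V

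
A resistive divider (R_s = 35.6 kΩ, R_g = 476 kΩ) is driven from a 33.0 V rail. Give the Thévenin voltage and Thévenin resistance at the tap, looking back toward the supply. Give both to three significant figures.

V_th = 30.7 V, R_th = 33.1 kΩ

V_th is the open-circuit tap voltage: 33.0 × 476/(35.6 + 476) = 30.7 V.
With the supply zeroed, R_s and R_g appear in parallel from the tap: R_th = R_s‖R_g = (35.6 × 476)/511.6 = 33.1 kΩ.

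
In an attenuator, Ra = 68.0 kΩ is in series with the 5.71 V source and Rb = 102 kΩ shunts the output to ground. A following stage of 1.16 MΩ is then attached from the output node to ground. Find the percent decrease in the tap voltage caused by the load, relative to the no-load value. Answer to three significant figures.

3.40 %

The divider's output (Thévenin) resistance is Ra‖Rb = 40.80 kΩ.
Fractional drop under load = R_th/(R_th + R_L) = 40.80 / (40.80 + 1160) = 0.03398.
So the output falls by 3.40 %.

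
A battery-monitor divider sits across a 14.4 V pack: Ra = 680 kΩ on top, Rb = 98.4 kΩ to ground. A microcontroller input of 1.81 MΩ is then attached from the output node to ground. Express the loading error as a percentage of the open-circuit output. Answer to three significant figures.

4.53 %

The divider's output (Thévenin) resistance is Ra‖Rb = 85.96 kΩ.
Fractional drop under load = R_th/(R_th + R_L) = 85.96 / (85.96 + 1810) = 0.04534.
So the output falls by 4.53 %.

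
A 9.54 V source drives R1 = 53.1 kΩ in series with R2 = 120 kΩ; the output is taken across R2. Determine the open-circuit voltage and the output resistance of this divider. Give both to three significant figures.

V_th is the open-circuit tap voltage: 9.54 × 120/(53.1 + 120) = 6.61 V.
With the supply zeroed, R1 and R2 appear in parallel from the tap: R_th = R1‖R2 = (53.1 × 120)/173.1 = 36.8 kΩ.

V_th = 6.61 V, R_th = 36.8 kΩ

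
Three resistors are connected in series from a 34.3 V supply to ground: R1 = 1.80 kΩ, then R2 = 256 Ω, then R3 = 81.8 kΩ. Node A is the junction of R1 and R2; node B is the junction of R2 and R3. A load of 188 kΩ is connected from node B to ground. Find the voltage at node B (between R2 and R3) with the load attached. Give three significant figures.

V ≈ 33.1 V

At node B, R3 is in parallel with the load: R3‖R_L = 57000 Ω.
Below node A the resistance is R2 + (R3‖R_L) = 57260 Ω, so V_A = 34.3 × 57260/59060 = 33.25 V.
Then V_B = V_A × (R3‖R_L)/(R2 + R3‖R_L) = 33.25 × 57000/57260 = 33.1 V.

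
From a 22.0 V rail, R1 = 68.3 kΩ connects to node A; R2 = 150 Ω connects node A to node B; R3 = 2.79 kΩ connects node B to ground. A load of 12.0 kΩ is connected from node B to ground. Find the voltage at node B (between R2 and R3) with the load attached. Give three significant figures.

V ≈ 0.704 V

At node B, R3 is in parallel with the load: R3‖R_L = 2264 Ω.
Below node A the resistance is R2 + (R3‖R_L) = 2414 Ω, so V_A = 22.0 × 2414/70710 = 0.7509 V.
Then V_B = V_A × (R3‖R_L)/(R2 + R3‖R_L) = 0.7509 × 2264/2414 = 0.704 V.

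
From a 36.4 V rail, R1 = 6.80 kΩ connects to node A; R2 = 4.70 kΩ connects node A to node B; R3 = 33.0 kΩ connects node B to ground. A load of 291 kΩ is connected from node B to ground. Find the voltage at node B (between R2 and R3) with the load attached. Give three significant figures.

At node B, R3 is in parallel with the load: R3‖R_L = 29.64 kΩ.
Below node A the resistance is R2 + (R3‖R_L) = 34.34 kΩ, so V_A = 36.4 × 34.34/41.14 = 30.38 V.
Then V_B = V_A × (R3‖R_L)/(R2 + R3‖R_L) = 30.38 × 29.64/34.34 = 26.2 V.

V ≈ 26.2 V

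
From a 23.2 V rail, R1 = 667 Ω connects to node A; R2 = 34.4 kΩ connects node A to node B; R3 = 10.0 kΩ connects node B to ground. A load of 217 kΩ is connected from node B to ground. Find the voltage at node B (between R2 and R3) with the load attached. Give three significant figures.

V ≈ 4.97 V

At node B, R3 is in parallel with the load: R3‖R_L = 9559 Ω.
Below node A the resistance is R2 + (R3‖R_L) = 43960 Ω, so V_A = 23.2 × 43960/44630 = 22.85 V.
Then V_B = V_A × (R3‖R_L)/(R2 + R3‖R_L) = 22.85 × 9559/43960 = 4.97 V.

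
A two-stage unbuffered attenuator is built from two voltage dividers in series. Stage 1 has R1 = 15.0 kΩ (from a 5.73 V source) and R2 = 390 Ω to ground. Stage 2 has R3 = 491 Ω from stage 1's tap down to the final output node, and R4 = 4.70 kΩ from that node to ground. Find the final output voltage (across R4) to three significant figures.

Stage 2 presents R3+R4 = 5191 Ω as a load on stage 1's tap.
Stage 1's lower leg becomes R2‖(R3+R4) = 362.7 Ω, so V_mid = 5.73 × 362.7/15360 = 0.1353 V.
Stage 2 is itself unloaded: V_out = V_mid × R4/(R3+R4) = 0.1353 × 4700/5191 = 0.123 V.

V_out ≈ 0.123 V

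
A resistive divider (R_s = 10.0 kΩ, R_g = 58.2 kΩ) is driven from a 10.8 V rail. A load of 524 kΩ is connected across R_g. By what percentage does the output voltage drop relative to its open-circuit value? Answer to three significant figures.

1.60 %

The divider's output (Thévenin) resistance is R_s‖R_g = 8.534 kΩ.
Fractional drop under load = R_th/(R_th + R_L) = 8.534 / (8.534 + 524) = 0.01602.
So the output falls by 1.60 %.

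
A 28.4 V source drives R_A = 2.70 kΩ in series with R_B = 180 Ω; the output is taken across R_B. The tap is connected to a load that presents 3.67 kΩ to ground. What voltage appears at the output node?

V_out ≈ 1.70 V

The load sits in parallel with R_B: R_B‖R_L = (180 × 3670) / (180 + 3670) = 171.6 Ω.
V_out = 28.4 × 171.6 / (2700 + 171.6) = 28.4 × 171.6/2872 = 1.70 V.
(Unloaded it would have been 1.77 V.)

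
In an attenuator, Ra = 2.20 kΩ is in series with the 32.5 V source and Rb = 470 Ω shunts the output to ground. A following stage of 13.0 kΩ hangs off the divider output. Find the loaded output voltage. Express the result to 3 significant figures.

V_out ≈ 5.56 V

The load sits in parallel with Rb: Rb‖R_L = (470 × 13000) / (470 + 13000) = 453.6 Ω.
V_out = 32.5 × 453.6 / (2200 + 453.6) = 32.5 × 453.6/2654 = 5.56 V.
(Unloaded it would have been 5.72 V.)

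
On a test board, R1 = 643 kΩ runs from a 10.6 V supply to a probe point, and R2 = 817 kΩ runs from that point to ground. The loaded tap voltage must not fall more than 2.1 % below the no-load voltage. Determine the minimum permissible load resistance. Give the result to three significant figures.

R_L(min) ≈ 16.8 MΩ

Output resistance R_th = R1‖R2 = (643 × 817)/1460 = 359.8 kΩ.
The fractional drop is R_th/(R_th + R_L); requiring this ≤ 0.0210 gives R_L ≥ R_th(1/0.0210 − 1) = 359.8 × 46.62 = 16.8 MΩ.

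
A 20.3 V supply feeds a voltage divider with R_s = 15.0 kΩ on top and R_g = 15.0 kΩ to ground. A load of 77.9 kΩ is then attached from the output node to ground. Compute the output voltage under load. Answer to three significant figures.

The load sits in parallel with R_g: R_g‖R_L = (15.0 × 77.9) / (15.0 + 77.9) = 12.58 kΩ.
V_out = 20.3 × 12.58 / (15.0 + 12.58) = 20.3 × 12.58/27.58 = 9.26 V.

V_out ≈ 9.26 V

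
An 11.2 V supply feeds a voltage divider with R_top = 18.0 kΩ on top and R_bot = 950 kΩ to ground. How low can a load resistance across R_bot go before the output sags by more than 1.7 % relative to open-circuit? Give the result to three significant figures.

R_L(min) ≈ 1.02 MΩ

Output resistance R_th = R_top‖R_bot = (18.0 × 950)/968.0 = 17.67 kΩ.
The fractional drop is R_th/(R_th + R_L); requiring this ≤ 0.0170 gives R_L ≥ R_th(1/0.0170 − 1) = 17.67 × 57.82 = 1.02 MΩ.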